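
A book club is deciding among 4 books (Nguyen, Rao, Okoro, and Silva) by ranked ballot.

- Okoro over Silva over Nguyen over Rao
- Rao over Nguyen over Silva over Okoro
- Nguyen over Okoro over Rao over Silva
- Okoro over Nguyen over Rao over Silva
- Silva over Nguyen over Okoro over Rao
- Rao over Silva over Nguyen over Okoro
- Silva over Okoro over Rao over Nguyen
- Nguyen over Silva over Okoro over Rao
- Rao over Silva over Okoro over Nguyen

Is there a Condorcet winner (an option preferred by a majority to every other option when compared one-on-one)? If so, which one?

There is no Condorcet winner

Head-to-head results (9 voters total):
Nguyen vs Rao: Nguyen wins 5–4.
Nguyen vs Okoro: Nguyen wins 5–4.
Nguyen vs Silva: Silva wins 5–4.
Rao vs Okoro: Okoro wins 6–3.
Rao vs Silva: Rao wins 5–4.
Okoro vs Silva: Silva wins 6–3.
No candidate beats all others: Nguyen beats Rao beats Silva beats Nguyen, a majority cycle.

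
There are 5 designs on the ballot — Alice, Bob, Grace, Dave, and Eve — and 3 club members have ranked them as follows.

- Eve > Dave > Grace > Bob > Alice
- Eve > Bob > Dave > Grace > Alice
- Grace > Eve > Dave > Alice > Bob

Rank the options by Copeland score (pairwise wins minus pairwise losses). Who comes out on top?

Eve

Pairwise results:
  Alice vs Bob: Bob wins 2–1.
  Alice vs Grace: Grace wins 3–0.
  Alice vs Dave: Dave wins 3–0.
  Alice vs Eve: Eve wins 3–0.
  Bob vs Grace: Grace wins 2–1.
  Bob vs Dave: Dave wins 2–1.
  Bob vs Eve: Eve wins 3–0.
  Grace vs Dave: Dave wins 2–1.
  Grace vs Eve: Eve wins 2–1.
  Dave vs Eve: Eve wins 3–0.
Copeland scores (wins − losses):
  Alice: 0 − 4 = -4
  Bob: 1 − 3 = -2
  Grace: 2 − 2 = 0
  Dave: 3 − 1 = 2
  Eve: 4 − 0 = 4
Eve has the best Copeland score.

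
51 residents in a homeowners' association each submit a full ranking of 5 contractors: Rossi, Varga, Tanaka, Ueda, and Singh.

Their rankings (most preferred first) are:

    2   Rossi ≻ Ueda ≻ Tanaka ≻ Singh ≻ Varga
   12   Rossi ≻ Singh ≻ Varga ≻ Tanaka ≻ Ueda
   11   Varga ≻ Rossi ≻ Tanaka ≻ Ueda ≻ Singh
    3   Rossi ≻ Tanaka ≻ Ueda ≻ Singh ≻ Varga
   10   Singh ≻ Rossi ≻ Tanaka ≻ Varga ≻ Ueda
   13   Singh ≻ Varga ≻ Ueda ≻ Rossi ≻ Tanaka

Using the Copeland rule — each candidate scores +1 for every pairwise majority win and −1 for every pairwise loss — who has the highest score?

Rossi

Pairwise results:
  Rossi vs Varga: Rossi wins 27–24.
  Rossi vs Tanaka: Rossi wins 51–0.
  Rossi vs Ueda: Rossi wins 38–13.
  Rossi vs Singh: Rossi wins 28–23.
  Varga vs Tanaka: Varga wins 36–15.
  Varga vs Ueda: Varga wins 46–5.
  Varga vs Singh: Singh wins 40–11.
  Tanaka vs Ueda: Tanaka wins 36–15.
  Tanaka vs Singh: Singh wins 35–16.
  Ueda vs Singh: Singh wins 35–16.
Copeland scores (wins − losses):
  Rossi: 4 − 0 = 4
  Varga: 2 − 2 = 0
  Tanaka: 1 − 3 = -2
  Ueda: 0 − 4 = -4
  Singh: 3 − 1 = 2
Rossi has the best Copeland score.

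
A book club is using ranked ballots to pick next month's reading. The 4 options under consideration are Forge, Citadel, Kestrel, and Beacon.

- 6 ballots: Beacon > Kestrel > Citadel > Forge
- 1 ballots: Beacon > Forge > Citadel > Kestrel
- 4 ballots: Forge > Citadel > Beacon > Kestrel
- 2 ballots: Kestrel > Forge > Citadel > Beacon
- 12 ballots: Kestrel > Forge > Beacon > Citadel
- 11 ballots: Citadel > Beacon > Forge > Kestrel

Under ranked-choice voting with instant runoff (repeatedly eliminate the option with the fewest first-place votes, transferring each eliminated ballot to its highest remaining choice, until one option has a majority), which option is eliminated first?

Round 1: Kestrel 14, Citadel 11, Beacon 7, Forge 4. Forge has the fewest and is eliminated.
Round 2: Citadel 15, Kestrel 14, Beacon 7. Beacon has the fewest and is eliminated.
Round 3: Kestrel 20, Citadel 16. Kestrel has a majority.

Forge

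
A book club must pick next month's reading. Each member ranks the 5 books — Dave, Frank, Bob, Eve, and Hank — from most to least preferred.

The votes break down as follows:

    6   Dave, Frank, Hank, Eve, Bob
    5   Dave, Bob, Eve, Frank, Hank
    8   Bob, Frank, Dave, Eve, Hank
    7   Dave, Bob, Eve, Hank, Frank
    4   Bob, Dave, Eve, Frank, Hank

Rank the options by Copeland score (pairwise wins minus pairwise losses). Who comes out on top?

Dave

Pairwise results:
  Dave vs Frank: Dave wins 22–8.
  Dave vs Bob: Dave wins 18–12.
  Dave vs Eve: Dave wins 30–0.
  Dave vs Hank: Dave wins 30–0.
  Frank vs Bob: Bob wins 24–6.
  Frank vs Eve: Eve wins 16–14.
  Frank vs Hank: Frank wins 23–7.
  Bob vs Eve: Bob wins 24–6.
  Bob vs Hank: Bob wins 24–6.
  Eve vs Hank: Eve wins 24–6.
Copeland scores (wins − losses):
  Dave: 4 − 0 = 4
  Frank: 1 − 3 = -2
  Bob: 3 − 1 = 2
  Eve: 2 − 2 = 0
  Hank: 0 − 4 = -4
Dave has the best Copeland score.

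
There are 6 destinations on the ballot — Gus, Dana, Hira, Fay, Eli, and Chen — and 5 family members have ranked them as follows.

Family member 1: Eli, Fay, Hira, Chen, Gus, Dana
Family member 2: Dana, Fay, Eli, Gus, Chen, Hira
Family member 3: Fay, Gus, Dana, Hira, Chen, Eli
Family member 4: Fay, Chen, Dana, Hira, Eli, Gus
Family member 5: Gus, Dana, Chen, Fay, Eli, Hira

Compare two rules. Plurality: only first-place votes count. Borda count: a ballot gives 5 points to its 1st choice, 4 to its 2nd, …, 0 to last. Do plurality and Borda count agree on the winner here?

Yes

Plurality first-place counts: Gus 1, Dana 1, Hira 0, Fay 2, Eli 1, Chen 0 → Fay.
Borda totals: Gus 12, Dana 15, Hira 7, Fay 20, Eli 10, Chen 11 → Fay.
The two rules agree on Fay.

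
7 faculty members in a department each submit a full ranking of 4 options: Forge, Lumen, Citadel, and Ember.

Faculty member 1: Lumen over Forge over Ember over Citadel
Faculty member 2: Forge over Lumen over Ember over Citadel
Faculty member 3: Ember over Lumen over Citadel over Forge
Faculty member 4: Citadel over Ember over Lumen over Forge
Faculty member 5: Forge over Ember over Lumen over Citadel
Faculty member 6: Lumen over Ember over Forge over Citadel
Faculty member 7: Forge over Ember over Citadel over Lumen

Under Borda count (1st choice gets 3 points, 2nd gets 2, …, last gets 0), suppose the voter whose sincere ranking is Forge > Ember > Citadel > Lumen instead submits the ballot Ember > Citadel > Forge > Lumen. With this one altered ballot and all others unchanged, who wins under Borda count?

Ember

Borda totals with the altered ballot: Forge 10, Lumen 12, Citadel 6, Ember 14.
The winner is unchanged: still Ember.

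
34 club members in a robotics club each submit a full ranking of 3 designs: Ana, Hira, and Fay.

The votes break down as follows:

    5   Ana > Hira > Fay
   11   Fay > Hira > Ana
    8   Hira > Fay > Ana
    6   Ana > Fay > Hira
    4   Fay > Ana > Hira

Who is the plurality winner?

Fay

First-place vote totals:
  Ana: 11
  Hira: 8
  Fay: 15
Fay has the most first-place votes.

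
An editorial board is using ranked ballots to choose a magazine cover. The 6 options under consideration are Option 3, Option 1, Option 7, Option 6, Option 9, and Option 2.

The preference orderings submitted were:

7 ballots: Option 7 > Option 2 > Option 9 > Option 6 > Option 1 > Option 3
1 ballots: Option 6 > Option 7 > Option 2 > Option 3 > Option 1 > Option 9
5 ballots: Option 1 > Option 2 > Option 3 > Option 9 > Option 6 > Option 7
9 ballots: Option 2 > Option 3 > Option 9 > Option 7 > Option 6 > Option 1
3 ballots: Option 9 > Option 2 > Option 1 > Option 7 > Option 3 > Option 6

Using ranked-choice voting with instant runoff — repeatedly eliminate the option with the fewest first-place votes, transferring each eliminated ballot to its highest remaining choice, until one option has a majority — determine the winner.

Option 2

Round 1: Option 2 9, Option 7 7, Option 1 5, Option 9 3, Option 6 1, Option 3 0. Option 3 has the fewest and is eliminated.
Round 2: Option 2 9, Option 7 7, Option 1 5, Option 9 3, Option 6 1. Option 6 has the fewest and is eliminated.
Round 3: Option 2 9, Option 7 8, Option 1 5, Option 9 3. Option 9 has the fewest and is eliminated.
Round 4: Option 2 12, Option 7 8, Option 1 5. Option 1 has the fewest and is eliminated.
Round 5: Option 2 17, Option 7 8. Option 2 has a majority.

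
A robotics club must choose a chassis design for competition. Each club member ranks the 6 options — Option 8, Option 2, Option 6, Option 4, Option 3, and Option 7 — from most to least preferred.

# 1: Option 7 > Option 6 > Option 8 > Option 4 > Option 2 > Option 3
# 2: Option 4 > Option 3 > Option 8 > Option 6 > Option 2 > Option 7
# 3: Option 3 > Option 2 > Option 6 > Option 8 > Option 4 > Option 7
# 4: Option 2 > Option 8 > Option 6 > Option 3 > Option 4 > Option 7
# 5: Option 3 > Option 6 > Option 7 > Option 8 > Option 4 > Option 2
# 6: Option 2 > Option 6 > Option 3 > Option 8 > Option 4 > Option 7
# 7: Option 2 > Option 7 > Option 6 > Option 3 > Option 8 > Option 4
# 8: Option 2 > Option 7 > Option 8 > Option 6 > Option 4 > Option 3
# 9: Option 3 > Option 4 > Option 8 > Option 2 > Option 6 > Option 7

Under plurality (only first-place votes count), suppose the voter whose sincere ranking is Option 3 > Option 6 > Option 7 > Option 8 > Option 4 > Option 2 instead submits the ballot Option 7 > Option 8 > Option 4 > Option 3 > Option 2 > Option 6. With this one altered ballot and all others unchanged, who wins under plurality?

First-place totals with the altered ballot: Option 8 0, Option 2 4, Option 6 0, Option 4 1, Option 3 2, Option 7 2.
The winner is unchanged: still Option 2.

Option 2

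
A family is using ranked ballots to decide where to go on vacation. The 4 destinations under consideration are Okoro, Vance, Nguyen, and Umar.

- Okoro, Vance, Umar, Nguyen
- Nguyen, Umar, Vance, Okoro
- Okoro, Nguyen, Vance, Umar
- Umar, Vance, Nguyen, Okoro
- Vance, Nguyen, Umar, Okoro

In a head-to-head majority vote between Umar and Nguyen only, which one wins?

Ballots ranking Umar above Nguyen: 2.
Ballots ranking Nguyen above Umar: 3.
Nguyen wins the head-to-head, 3–2.

Nguyen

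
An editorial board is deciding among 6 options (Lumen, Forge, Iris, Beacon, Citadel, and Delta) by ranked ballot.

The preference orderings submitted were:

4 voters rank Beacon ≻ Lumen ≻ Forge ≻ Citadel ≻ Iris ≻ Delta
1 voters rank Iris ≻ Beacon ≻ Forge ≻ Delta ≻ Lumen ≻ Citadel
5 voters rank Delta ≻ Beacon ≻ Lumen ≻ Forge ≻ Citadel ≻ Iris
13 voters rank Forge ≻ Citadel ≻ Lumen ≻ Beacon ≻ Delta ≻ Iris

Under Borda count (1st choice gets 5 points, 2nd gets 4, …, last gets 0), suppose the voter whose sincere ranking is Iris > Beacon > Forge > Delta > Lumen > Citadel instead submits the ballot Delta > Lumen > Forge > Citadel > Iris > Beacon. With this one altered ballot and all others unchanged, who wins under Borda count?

Forge

Borda totals with the altered ballot: Lumen 74, Forge 90, Iris 5, Beacon 66, Citadel 67, Delta 43.
The winner is unchanged: still Forge.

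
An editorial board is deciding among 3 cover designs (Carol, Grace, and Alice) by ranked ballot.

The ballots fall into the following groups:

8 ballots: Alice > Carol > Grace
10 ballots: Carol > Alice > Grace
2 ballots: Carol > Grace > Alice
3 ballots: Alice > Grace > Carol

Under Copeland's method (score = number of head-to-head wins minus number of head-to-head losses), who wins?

Carol

Pairwise results:
  Carol vs Grace: Carol wins 20–3.
  Carol vs Alice: Carol wins 12–11.
  Grace vs Alice: Alice wins 21–2.
Copeland scores (wins − losses):
  Carol: 2 − 0 = 2
  Grace: 0 − 2 = -2
  Alice: 1 − 1 = 0
Carol has the best Copeland score.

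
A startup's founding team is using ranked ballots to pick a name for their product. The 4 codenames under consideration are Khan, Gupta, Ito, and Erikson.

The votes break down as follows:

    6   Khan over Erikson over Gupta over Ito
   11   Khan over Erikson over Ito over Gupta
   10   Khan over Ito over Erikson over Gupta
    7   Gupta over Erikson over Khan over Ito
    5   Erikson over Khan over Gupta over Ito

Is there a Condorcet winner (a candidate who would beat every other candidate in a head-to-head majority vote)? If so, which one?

Head-to-head results (39 voters total):
Khan vs Gupta: Khan wins 32–7.
Khan vs Ito: Khan wins 39–0.
Khan vs Erikson: Khan wins 27–12.
Gupta vs Ito: Ito wins 21–18.
Gupta vs Erikson: Erikson wins 32–7.
Ito vs Erikson: Erikson wins 29–10.
Khan beats each rival — Gupta (32–7), Ito (39–0), Erikson (27–12) — so Khan is the Condorcet winner.

Khan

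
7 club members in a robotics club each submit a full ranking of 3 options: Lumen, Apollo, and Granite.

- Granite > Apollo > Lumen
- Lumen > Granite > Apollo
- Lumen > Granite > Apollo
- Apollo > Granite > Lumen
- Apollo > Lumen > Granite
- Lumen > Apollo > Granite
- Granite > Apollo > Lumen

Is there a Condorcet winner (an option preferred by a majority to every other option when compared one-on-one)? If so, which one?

No Condorcet winner

Head-to-head results (7 voters total):
Lumen vs Apollo: Apollo wins 4–3.
Lumen vs Granite: Lumen wins 4–3.
Apollo vs Granite: Granite wins 4–3.
No candidate beats all others: Lumen beats Granite beats Apollo beats Lumen, a majority cycle.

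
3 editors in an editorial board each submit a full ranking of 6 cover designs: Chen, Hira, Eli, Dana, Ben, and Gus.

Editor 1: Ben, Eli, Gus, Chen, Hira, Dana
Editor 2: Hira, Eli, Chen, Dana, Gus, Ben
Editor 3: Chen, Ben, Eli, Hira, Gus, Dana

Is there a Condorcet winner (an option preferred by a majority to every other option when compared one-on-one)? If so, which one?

None — there is no Condorcet winner

Head-to-head results (3 voters total):
Chen vs Hira: Chen wins 2–1.
Chen vs Eli: Eli wins 2–1.
Chen vs Dana: Chen wins 3–0.
Chen vs Ben: Chen wins 2–1.
Chen vs Gus: Chen wins 2–1.
Hira vs Eli: Eli wins 2–1.
Hira vs Dana: Hira wins 3–0.
Hira vs Ben: Ben wins 2–1.
Hira vs Gus: Hira wins 2–1.
Eli vs Dana: Eli wins 3–0.
Eli vs Ben: Ben wins 2–1.
Eli vs Gus: Eli wins 3–0.
Dana vs Ben: Ben wins 2–1.
Dana vs Gus: Gus wins 2–1.
Ben vs Gus: Ben wins 2–1.
No candidate beats all others: Chen beats Ben beats Eli beats Chen, a majority cycle.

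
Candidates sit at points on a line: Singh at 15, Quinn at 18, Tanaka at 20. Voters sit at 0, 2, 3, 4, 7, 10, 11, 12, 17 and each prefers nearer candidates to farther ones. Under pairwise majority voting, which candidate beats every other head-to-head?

Singh

With single-peaked preferences on a line, the Condorcet winner is the candidate closest to the median voter.
The median voter (position 7) is closest to Singh at 15.
Check: Singh vs Quinn — voters closer to Singh: 8 of 9.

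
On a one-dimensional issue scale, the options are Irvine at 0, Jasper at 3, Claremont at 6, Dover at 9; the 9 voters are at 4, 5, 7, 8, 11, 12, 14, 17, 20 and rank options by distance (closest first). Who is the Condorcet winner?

Dover

With single-peaked preferences on a line, the Condorcet winner is the candidate closest to the median voter.
The median voter (position 11) is closest to Dover at 9.
Check: Dover vs Jasper — voters closer to Dover: 7 of 9.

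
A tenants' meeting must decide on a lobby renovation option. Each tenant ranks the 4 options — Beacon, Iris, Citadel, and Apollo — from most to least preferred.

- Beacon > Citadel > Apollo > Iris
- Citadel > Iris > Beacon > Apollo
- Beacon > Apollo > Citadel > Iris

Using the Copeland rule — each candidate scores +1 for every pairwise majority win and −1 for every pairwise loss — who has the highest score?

Beacon

Pairwise results:
  Beacon vs Iris: Beacon wins 2–1.
  Beacon vs Citadel: Beacon wins 2–1.
  Beacon vs Apollo: Beacon wins 3–0.
  Iris vs Citadel: Citadel wins 3–0.
  Iris vs Apollo: Apollo wins 2–1.
  Citadel vs Apollo: Citadel wins 2–1.
Copeland scores (wins − losses):
  Beacon: 3 − 0 = 3
  Iris: 0 − 3 = -3
  Citadel: 2 − 1 = 1
  Apollo: 1 − 2 = -1
Beacon has the best Copeland score.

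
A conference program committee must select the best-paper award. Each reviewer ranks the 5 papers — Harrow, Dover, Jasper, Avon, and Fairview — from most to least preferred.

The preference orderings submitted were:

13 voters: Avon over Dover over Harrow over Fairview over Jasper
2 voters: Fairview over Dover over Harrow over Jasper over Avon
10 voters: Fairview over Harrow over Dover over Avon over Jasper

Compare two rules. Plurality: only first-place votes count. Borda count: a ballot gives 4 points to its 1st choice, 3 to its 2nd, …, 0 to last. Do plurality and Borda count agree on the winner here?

Plurality first-place counts: Harrow 0, Dover 0, Jasper 0, Avon 13, Fairview 12 → Avon.
Borda totals: Harrow 60, Dover 65, Jasper 2, Avon 62, Fairview 61 → Dover.
The two rules disagree: plurality picks Avon, Borda picks Dover.

No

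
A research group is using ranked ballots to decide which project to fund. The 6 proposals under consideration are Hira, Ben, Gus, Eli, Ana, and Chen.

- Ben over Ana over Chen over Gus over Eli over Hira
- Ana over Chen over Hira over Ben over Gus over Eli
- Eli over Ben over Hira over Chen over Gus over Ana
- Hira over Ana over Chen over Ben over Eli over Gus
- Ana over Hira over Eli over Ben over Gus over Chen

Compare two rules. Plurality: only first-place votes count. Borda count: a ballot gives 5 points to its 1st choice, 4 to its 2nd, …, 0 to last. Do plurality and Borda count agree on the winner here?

Yes

Plurality first-place counts: Hira 1, Ben 1, Gus 0, Eli 1, Ana 2, Chen 0 → Ana.
Borda totals: Hira 15, Ben 15, Gus 5, Eli 10, Ana 18, Chen 12 → Ana.
The two rules agree on Ana.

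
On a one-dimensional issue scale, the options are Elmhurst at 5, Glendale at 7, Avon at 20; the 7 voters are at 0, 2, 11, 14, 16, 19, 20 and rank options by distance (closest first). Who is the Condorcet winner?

With single-peaked preferences on a line, the Condorcet winner is the candidate closest to the median voter.
The median voter (position 14) is closest to Avon at 20.
Check: Avon vs Glendale — voters closer to Avon: 4 of 7.

Avon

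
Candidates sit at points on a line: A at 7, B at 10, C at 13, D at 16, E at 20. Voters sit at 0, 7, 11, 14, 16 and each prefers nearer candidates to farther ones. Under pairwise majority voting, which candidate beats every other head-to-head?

B

With single-peaked preferences on a line, the Condorcet winner is the candidate closest to the median voter.
The median voter (position 11) is closest to B at 10.
Check: B vs C — voters closer to B: 3 of 5.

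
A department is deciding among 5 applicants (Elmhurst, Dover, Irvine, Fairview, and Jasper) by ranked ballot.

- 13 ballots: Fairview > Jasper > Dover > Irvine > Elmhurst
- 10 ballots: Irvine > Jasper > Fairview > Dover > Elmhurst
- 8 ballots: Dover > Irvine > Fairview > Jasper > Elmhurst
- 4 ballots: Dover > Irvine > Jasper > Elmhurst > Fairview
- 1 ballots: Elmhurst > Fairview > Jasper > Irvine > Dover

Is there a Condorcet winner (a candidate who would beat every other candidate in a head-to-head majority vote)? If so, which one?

None — there is no Condorcet winner

Head-to-head results (36 voters total):
Elmhurst vs Dover: Dover wins 35–1.
Elmhurst vs Irvine: Irvine wins 35–1.
Elmhurst vs Fairview: Fairview wins 31–5.
Elmhurst vs Jasper: Jasper wins 35–1.
Dover vs Irvine: Dover wins 25–11.
Dover vs Fairview: Fairview wins 24–12.
Dover vs Jasper: Jasper wins 24–12.
Irvine vs Fairview: Irvine wins 22–14.
Irvine vs Jasper: Irvine wins 22–14.
Fairview vs Jasper: Fairview wins 22–14.
No candidate beats all others: Dover beats Irvine beats Fairview beats Dover, a majority cycle.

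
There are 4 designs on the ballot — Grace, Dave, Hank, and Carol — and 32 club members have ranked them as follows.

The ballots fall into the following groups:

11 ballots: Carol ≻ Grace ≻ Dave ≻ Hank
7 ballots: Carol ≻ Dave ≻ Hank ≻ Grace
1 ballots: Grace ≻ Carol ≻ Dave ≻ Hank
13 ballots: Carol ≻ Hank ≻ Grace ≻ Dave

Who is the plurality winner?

First-place vote totals:
  Grace: 1
  Dave: 0
  Hank: 0
  Carol: 31
Carol has the most first-place votes.

Carol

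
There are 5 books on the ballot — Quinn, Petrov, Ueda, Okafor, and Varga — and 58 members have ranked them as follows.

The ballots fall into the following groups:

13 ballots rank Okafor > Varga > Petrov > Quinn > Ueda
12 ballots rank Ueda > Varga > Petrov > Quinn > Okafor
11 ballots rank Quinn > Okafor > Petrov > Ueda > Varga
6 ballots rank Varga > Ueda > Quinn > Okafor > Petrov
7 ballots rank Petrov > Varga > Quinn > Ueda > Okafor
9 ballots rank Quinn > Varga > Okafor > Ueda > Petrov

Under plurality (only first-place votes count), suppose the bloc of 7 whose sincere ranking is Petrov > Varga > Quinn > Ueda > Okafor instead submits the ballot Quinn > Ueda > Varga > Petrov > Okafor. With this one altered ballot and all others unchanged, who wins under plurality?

First-place totals with the altered ballot: Quinn 27, Petrov 0, Ueda 12, Okafor 13, Varga 6.
The winner is unchanged: still Quinn.

Quinn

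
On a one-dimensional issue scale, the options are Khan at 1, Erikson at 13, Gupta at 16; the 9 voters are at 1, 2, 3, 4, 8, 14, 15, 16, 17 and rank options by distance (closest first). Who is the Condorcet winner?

With single-peaked preferences on a line, the Condorcet winner is the candidate closest to the median voter.
The median voter (position 8) is closest to Erikson at 13.
Check: Erikson vs Gupta — voters closer to Erikson: 6 of 9.

Erikson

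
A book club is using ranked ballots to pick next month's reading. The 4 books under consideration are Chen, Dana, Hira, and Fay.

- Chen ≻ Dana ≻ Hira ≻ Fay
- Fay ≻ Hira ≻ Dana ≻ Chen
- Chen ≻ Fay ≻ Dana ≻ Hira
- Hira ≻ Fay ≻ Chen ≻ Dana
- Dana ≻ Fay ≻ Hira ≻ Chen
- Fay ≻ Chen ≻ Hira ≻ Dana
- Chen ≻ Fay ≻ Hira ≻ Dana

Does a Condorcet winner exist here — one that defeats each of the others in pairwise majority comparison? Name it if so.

Head-to-head results (7 voters total):
Chen vs Dana: Chen wins 5–2.
Chen vs Hira: Chen wins 4–3.
Chen vs Fay: Fay wins 4–3.
Dana vs Hira: Hira wins 4–3.
Dana vs Fay: Fay wins 5–2.
Hira vs Fay: Fay wins 5–2.
Fay beats each rival — Chen (4–3), Dana (5–2), Hira (5–2) — so Fay is the Condorcet winner.

Fay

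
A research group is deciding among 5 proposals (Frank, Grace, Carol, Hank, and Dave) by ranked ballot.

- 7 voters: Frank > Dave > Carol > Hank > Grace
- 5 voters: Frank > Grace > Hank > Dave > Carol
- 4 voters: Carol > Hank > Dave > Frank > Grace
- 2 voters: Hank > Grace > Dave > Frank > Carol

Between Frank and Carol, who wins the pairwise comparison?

Frank

Ballots ranking Frank above Carol: 7+5+2 = 14.
Ballots ranking Carol above Frank: 4.
Frank wins the head-to-head, 14–4.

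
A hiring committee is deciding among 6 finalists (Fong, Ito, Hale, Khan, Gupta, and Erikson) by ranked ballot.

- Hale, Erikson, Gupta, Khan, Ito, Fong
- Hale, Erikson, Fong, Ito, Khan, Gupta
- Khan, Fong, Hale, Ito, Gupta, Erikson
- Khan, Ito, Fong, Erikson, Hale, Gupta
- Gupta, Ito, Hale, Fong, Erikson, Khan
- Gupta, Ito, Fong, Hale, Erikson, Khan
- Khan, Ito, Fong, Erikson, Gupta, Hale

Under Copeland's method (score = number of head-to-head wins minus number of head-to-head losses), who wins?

Pairwise results:
  Fong vs Ito: Ito wins 5–2.
  Fong vs Hale: Fong wins 4–3.
  Fong vs Khan: Khan wins 4–3.
  Fong vs Gupta: Fong wins 4–3.
  Fong vs Erikson: Fong wins 5–2.
  Ito vs Hale: Ito wins 4–3.
  Ito vs Khan: Khan wins 4–3.
  Ito vs Gupta: Ito wins 4–3.
  Ito vs Erikson: Ito wins 5–2.
  Hale vs Khan: Hale wins 4–3.
  Hale vs Gupta: Hale wins 4–3.
  Hale vs Erikson: Hale wins 5–2.
  Khan vs Gupta: Khan wins 4–3.
  Khan vs Erikson: Erikson wins 4–3.
  Gupta vs Erikson: Erikson wins 4–3.
Copeland scores (wins − losses):
  Fong: 3 − 2 = 1
  Ito: 4 − 1 = 3
  Hale: 3 − 2 = 1
  Khan: 3 − 2 = 1
  Gupta: 0 − 5 = -5
  Erikson: 2 − 3 = -1
Ito has the best Copeland score.

Ito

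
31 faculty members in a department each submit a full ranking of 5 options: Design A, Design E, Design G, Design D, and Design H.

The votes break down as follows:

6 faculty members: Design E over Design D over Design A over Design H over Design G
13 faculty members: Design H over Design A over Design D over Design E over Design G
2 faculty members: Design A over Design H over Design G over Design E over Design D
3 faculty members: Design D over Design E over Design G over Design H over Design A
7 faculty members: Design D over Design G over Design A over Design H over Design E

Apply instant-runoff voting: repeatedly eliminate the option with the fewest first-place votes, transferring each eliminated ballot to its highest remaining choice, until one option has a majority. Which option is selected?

Design D

Round 1: Design H 13, Design D 10, Design E 6, Design A 2, Design G 0. Design G has the fewest and is eliminated.
Round 2: Design H 13, Design D 10, Design E 6, Design A 2. Design A has the fewest and is eliminated.
Round 3: Design H 15, Design D 10, Design E 6. Design E has the fewest and is eliminated.
Round 4: Design D 16, Design H 15. Design D has a majority.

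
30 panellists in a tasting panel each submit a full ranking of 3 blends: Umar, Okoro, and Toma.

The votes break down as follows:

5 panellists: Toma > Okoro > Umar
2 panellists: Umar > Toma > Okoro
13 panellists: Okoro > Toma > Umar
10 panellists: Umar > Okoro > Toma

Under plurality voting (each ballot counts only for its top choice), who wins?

Okoro

First-place vote totals:
  Umar: 12
  Okoro: 13
  Toma: 5
Okoro has the most first-place votes.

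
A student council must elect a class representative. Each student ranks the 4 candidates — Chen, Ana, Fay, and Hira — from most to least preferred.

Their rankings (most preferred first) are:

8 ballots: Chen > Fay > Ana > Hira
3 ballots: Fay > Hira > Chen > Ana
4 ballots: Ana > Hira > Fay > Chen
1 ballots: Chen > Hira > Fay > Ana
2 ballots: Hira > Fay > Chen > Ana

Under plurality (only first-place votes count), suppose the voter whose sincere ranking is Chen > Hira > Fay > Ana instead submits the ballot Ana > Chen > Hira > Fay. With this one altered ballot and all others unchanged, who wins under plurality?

First-place totals with the altered ballot: Chen 8, Ana 5, Fay 3, Hira 2.
The winner is unchanged: still Chen.

Chen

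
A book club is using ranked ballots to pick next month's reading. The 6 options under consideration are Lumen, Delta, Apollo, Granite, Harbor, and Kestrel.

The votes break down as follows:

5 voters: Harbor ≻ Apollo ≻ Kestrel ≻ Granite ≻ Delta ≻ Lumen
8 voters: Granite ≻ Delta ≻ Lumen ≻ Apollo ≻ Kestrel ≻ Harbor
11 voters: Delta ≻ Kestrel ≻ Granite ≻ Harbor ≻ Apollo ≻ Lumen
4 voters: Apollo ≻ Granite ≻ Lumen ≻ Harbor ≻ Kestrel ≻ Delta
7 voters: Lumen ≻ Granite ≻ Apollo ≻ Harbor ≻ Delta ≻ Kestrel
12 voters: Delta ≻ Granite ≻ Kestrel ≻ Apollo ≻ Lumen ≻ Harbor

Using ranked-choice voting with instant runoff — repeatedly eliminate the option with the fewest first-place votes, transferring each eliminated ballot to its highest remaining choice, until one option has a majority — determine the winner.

Granite

Round 1: Delta 23, Granite 8, Lumen 7, Harbor 5, Apollo 4, Kestrel 0. Kestrel has the fewest and is eliminated.
Round 2: Delta 23, Granite 8, Lumen 7, Harbor 5, Apollo 4. Apollo has the fewest and is eliminated.
Round 3: Delta 23, Granite 12, Lumen 7, Harbor 5. Harbor has the fewest and is eliminated.
Round 4: Delta 23, Granite 17, Lumen 7. Lumen has the fewest and is eliminated.
Round 5: Granite 24, Delta 23. Granite has a majority.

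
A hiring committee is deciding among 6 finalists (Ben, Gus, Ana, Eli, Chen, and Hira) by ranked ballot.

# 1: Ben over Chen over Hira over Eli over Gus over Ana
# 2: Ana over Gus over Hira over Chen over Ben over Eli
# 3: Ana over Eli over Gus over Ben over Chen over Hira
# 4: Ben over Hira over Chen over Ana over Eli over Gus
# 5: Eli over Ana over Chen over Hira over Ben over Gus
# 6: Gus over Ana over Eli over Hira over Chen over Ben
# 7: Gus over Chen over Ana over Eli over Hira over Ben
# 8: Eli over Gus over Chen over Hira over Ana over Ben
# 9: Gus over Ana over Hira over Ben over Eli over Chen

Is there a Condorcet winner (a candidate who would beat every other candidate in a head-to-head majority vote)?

No

Head-to-head results (9 voters total):
Ben vs Gus: Gus wins 6–3.
Ben vs Ana: Ana wins 7–2.
Ben vs Eli: Eli wins 5–4.
Ben vs Chen: Chen wins 5–4.
Ben vs Hira: Hira wins 6–3.
Gus vs Ana: Gus wins 5–4.
Gus vs Eli: Eli wins 5–4.
Gus vs Chen: Gus wins 6–3.
Gus vs Hira: Gus wins 6–3.
Ana vs Eli: Ana wins 6–3.
Ana vs Chen: Ana wins 5–4.
Ana vs Hira: Ana wins 6–3.
Eli vs Chen: Eli wins 5–4.
Eli vs Hira: Eli wins 5–4.
Chen vs Hira: Chen wins 5–4.
No candidate beats all others: Gus beats Ana beats Eli beats Gus, a majority cycle.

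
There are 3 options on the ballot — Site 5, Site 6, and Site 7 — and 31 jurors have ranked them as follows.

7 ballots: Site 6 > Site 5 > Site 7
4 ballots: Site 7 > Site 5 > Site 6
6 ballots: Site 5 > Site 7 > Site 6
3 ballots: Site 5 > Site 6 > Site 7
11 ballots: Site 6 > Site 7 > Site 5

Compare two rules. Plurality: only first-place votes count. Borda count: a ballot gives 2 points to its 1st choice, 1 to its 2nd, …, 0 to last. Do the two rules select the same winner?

Plurality first-place counts: Site 5 9, Site 6 18, Site 7 4 → Site 6.
Borda totals: Site 5 29, Site 6 39, Site 7 25 → Site 6.
The two rules agree on Site 6.

Yes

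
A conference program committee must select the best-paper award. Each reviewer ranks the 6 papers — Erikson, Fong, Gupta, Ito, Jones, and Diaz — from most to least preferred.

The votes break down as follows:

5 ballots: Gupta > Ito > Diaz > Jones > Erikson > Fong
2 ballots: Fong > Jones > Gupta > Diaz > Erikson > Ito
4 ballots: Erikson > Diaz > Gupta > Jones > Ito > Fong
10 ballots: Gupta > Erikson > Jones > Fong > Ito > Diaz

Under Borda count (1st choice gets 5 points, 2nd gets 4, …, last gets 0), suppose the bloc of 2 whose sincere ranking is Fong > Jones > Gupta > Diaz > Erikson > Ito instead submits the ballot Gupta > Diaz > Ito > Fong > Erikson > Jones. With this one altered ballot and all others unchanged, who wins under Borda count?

Gupta

Borda totals with the altered ballot: Erikson 67, Fong 24, Gupta 97, Ito 40, Jones 48, Diaz 39.
The winner is unchanged: still Gupta.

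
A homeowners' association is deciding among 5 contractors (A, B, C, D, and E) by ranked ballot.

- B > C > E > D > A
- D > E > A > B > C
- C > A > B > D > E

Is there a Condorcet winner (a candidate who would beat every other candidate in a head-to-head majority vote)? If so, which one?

Head-to-head results (3 voters total):
A vs B: A wins 2–1.
A vs C: C wins 2–1.
A vs D: D wins 2–1.
A vs E: E wins 2–1.
B vs C: B wins 2–1.
B vs D: B wins 2–1.
B vs E: B wins 2–1.
C vs D: C wins 2–1.
C vs E: C wins 2–1.
D vs E: D wins 2–1.
No candidate beats all others: A beats B beats C beats A, a majority cycle.

There is no Condorcet winner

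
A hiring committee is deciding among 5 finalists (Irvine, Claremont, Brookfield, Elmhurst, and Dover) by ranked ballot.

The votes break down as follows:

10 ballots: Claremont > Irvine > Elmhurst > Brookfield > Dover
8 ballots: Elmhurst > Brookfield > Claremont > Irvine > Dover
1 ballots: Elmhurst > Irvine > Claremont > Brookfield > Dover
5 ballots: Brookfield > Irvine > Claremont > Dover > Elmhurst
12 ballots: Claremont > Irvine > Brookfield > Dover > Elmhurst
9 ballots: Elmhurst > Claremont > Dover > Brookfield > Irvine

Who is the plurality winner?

Claremont

First-place vote totals:
  Irvine: 0
  Claremont: 22
  Brookfield: 5
  Elmhurst: 18
  Dover: 0
Claremont has the most first-place votes.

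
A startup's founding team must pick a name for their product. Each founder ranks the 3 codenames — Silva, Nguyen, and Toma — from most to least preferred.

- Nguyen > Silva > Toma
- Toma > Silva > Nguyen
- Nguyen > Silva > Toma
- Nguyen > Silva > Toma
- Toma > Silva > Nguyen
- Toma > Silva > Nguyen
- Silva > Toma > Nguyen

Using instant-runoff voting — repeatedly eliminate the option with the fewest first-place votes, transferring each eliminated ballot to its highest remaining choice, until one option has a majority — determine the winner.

Round 1: Nguyen 3, Toma 3, Silva 1. Silva has the fewest and is eliminated.
Round 2: Toma 4, Nguyen 3. Toma has a majority.

Toma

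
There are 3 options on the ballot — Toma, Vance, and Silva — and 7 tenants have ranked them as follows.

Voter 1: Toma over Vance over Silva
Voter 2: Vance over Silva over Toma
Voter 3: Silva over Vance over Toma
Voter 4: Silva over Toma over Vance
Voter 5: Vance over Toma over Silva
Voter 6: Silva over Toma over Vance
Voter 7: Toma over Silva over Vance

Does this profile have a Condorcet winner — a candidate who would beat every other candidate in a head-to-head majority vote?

Yes

Head-to-head results (7 voters total):
Toma vs Vance: Toma wins 4–3.
Toma vs Silva: Silva wins 4–3.
Vance vs Silva: Silva wins 4–3.
Silva beats each rival — Toma (4–3), Vance (4–3) — so Silva is the Condorcet winner.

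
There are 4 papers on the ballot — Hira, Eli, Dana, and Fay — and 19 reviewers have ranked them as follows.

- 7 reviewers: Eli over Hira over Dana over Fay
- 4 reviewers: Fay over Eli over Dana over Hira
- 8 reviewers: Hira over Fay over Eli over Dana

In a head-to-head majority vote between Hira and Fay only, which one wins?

Hira

Ballots ranking Hira above Fay: 7+8 = 15.
Ballots ranking Fay above Hira: 4.
Hira wins the head-to-head, 15–4.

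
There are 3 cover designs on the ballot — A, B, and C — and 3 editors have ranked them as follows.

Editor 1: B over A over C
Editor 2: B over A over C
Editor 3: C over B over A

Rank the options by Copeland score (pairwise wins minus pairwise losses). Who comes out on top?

Pairwise results:
  A vs B: B wins 3–0.
  A vs C: A wins 2–1.
  B vs C: B wins 2–1.
Copeland scores (wins − losses):
  A: 1 − 1 = 0
  B: 2 − 0 = 2
  C: 0 − 2 = -2
B has the best Copeland score.

B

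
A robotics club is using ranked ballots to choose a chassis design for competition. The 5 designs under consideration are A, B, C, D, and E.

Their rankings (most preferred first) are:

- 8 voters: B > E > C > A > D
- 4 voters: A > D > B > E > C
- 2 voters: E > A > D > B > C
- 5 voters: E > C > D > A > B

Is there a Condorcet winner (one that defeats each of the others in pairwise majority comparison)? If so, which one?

There is no Condorcet winner

Head-to-head results (19 voters total):
A vs B: A wins 11–8.
A vs C: C wins 13–6.
A vs D: A wins 14–5.
A vs E: E wins 15–4.
B vs C: B wins 14–5.
B vs D: D wins 11–8.
B vs E: B wins 12–7.
C vs D: C wins 13–6.
C vs E: E wins 19–0.
D vs E: E wins 15–4.
No candidate beats all others: A beats B beats C beats A, a majority cycle.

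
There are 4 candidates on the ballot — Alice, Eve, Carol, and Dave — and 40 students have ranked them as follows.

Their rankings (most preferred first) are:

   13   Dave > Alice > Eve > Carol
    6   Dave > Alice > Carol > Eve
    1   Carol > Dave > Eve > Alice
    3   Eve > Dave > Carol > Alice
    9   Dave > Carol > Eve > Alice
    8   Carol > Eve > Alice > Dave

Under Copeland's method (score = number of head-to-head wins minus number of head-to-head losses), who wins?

Dave

Pairwise results:
  Alice vs Eve: Eve wins 21–19.
  Alice vs Carol: Carol wins 21–19.
  Alice vs Dave: Dave wins 32–8.
  Eve vs Carol: Carol wins 24–16.
  Eve vs Dave: Dave wins 29–11.
  Carol vs Dave: Dave wins 31–9.
Copeland scores (wins − losses):
  Alice: 0 − 3 = -3
  Eve: 1 − 2 = -1
  Carol: 2 − 1 = 1
  Dave: 3 − 0 = 3
Dave has the best Copeland score.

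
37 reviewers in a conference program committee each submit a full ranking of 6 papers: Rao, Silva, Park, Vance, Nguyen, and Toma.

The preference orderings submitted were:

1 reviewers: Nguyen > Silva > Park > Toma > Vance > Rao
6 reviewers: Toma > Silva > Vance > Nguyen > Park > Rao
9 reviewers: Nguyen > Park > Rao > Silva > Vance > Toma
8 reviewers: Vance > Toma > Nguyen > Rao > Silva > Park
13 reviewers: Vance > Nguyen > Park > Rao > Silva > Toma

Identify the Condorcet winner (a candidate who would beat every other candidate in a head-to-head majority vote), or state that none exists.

Vance

Head-to-head results (37 voters total):
Rao vs Silva: Rao wins 30–7.
Rao vs Park: Park wins 29–8.
Rao vs Vance: Vance wins 28–9.
Rao vs Nguyen: Nguyen wins 37–0.
Rao vs Toma: Rao wins 22–15.
Silva vs Park: Park wins 22–15.
Silva vs Vance: Vance wins 21–16.
Silva vs Nguyen: Nguyen wins 31–6.
Silva vs Toma: Silva wins 23–14.
Park vs Vance: Vance wins 27–10.
Park vs Nguyen: Nguyen wins 37–0.
Park vs Toma: Park wins 23–14.
Vance vs Nguyen: Vance wins 27–10.
Vance vs Toma: Vance wins 30–7.
Nguyen vs Toma: Nguyen wins 23–14.
Vance beats each rival — Rao (28–9), Silva (21–16), Park (27–10), Nguyen (27–10), Toma (30–7) — so Vance is the Condorcet winner.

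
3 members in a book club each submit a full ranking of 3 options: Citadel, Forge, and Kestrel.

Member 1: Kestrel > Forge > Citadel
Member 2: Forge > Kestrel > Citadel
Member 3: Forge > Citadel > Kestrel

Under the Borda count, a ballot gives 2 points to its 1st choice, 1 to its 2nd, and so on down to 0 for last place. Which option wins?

Forge

Borda scores:
  Citadel: 0 + 0 + 1 = 1
  Forge: 1 + 2 + 2 = 5
  Kestrel: 2 + 1 + 0 = 3
Forge has the highest total.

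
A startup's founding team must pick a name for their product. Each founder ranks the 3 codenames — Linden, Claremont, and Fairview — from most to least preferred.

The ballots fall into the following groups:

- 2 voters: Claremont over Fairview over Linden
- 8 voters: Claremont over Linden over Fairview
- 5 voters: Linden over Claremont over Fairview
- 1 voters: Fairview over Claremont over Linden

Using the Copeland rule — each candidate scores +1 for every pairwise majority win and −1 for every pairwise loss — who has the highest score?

Pairwise results:
  Linden vs Claremont: Claremont wins 11–5.
  Linden vs Fairview: Linden wins 13–3.
  Claremont vs Fairview: Claremont wins 15–1.
Copeland scores (wins − losses):
  Linden: 1 − 1 = 0
  Claremont: 2 − 0 = 2
  Fairview: 0 − 2 = -2
Claremont has the best Copeland score.

Claremont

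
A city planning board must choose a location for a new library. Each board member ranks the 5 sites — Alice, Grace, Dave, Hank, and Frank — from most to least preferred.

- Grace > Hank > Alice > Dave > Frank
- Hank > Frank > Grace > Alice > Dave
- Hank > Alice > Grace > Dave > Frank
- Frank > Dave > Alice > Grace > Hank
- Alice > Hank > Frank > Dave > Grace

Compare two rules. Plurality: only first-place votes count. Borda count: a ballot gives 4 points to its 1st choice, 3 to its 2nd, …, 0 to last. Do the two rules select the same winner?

Plurality first-place counts: Alice 1, Grace 1, Dave 0, Hank 2, Frank 1 → Hank.
Borda totals: Alice 12, Grace 9, Dave 6, Hank 14, Frank 9 → Hank.
The two rules agree on Hank.

Yes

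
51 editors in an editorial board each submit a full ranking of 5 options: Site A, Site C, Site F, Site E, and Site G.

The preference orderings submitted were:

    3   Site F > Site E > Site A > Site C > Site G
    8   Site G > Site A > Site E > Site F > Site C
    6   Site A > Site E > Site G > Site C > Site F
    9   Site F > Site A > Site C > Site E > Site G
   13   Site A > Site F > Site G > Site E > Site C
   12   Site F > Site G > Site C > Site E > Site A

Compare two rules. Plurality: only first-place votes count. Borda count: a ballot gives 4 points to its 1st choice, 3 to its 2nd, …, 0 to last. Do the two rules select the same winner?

Plurality first-place counts: Site A 19, Site C 0, Site F 24, Site E 0, Site G 8 → Site F.
Borda totals: Site A 133, Site C 51, Site F 143, Site E 77, Site G 106 → Site F.
The two rules agree on Site F.

Yes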